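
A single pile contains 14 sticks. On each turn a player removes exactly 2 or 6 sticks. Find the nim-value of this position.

1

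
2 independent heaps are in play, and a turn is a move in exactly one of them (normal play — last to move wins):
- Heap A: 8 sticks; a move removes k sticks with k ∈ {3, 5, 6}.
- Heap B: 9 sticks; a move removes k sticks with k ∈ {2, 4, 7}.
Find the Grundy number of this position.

For heap A, compute g(0), g(1), … with moves {3, 5, 6}:
g(0) = mex{} = 0
g(1) = mex{} = 0
g(2) = mex{} = 0
g(3) = mex{0} = 1
g(4) = mex{0} = 1
g(5) = mex{0} = 1
g(6) = mex{0,1} = 2
g(7) = mex{0,1} = 2
g(8) = mex{0,1} = 2
So g(8) = 2.
Grundy values for heap B (subtraction set {2, 4, 7}):
k:     0  1  2  3  4  5  6  7  8  9
g(k):  0  0  1  1  2  2  0  3  1  0
So g(9) = 0.
By the Sprague-Grundy theorem, the Grundy value of a sum of independent games is the XOR of the component values.
Combined value = 2 ⊕ 0 = 2.

2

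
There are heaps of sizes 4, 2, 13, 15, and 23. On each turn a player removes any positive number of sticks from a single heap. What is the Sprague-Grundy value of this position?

19

In binary:
  00100  (4)
  00010  (2)
  01101  (13)
  01111  (15)
  10111  (23)
  -----
  10011  (19)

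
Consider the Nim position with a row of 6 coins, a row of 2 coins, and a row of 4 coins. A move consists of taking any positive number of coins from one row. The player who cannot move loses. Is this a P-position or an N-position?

P-position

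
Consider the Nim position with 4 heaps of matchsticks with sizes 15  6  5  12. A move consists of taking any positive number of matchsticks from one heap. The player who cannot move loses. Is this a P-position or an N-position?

Compute the nim-sum pairwise:
15 ^ 6 = 9
9 ^ 5 = 12
12 ^ 12 = 0
The nim-sum is 0, so this is a P-position: the player to move is in a losing position under optimal play.

P-position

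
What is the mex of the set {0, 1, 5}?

The values 0, 1 are all present; 2 is the first non-negative integer missing from the set.

2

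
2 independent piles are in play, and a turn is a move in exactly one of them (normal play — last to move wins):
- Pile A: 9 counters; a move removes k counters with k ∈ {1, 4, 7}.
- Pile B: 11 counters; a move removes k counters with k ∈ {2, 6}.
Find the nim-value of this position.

0

For pile A, compute g(0), g(1), … with moves {1, 4, 7}:
g(0) = mex{} = 0
g(1) = mex{0} = 1
g(2) = mex{1} = 0
g(3) = mex{0} = 1
g(4) = mex{0,1} = 2
g(5) = mex{1,2} = 0
g(6) = mex{0} = 1
g(7) = mex{0,1} = 2
g(8) = mex{1,2} = 0
g(9) = mex{0} = 1
So g(9) = 1.
Grundy values for pile B (subtraction set {2, 6}):
k:     0  1  2  3  4  5  6  7  8  9 10 11
g(k):  0  0  1  1  0  0  1  1  0  0  1  1
So g(11) = 1.
By the Sprague-Grundy theorem, the Grundy value of a sum of independent games is the XOR of the component values.
Combined value = 1 XOR 1 = 0.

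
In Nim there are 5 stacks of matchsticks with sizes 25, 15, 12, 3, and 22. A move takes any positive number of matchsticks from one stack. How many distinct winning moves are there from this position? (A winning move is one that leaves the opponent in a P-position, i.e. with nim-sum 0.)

3

Compute the nim-sum pairwise:
25 XOR 15 = 22
22 XOR 12 = 26
26 XOR 3 = 25
25 XOR 22 = 15
The overall nim-sum is X = 15. A stack of size p has a winning move iff p XOR X < p (reduce it to p XOR X).
  25: 25 XOR 15 = 22 < 25 — winning move (to 22).
  15: 15 XOR 15 = 0 < 15 — winning move (to 0).
  12: 12 XOR 15 = 3 < 12 — winning move (to 3).
  3: 3 XOR 15 = 12 ≥ 3 — no move.
  22: 22 XOR 15 = 25 ≥ 22 — no move.
That gives 3 winning moves.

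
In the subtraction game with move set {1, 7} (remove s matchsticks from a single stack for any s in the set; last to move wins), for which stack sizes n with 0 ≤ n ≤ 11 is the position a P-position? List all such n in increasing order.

0, 2, 4, 6, 8, 10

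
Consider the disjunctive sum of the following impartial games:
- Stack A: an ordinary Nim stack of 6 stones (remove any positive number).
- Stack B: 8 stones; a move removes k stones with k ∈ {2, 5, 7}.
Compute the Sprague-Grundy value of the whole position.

4

Stack A is a plain Nim stack of size 6, so its Grundy value is 6.
Build the Grundy sequence for stack B with g(k) = mex{g(k−s) : s ∈ {2, 5, 7}, s ≤ k}:
k:     0  1  2  3  4  5  6  7  8
g(k):  0  0  1  1  0  2  1  3  2
So g(8) = 2.
The value of a disjunctive sum is the nim-sum of the parts.
Combined value = 6 XOR 2 = 4.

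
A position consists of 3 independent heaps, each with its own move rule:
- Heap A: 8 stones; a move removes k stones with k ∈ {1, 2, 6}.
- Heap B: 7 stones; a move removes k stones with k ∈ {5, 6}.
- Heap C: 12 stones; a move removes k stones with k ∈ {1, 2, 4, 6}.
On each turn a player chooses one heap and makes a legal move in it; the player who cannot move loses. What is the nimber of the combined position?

Build the Grundy sequence for heap A with g(k) = mex{g(k−s) : s ∈ {1, 2, 6}, s ≤ k}:
k:     0  1  2  3  4  5  6  7  8
g(k):  0  1  2  0  1  2  3  0  1
So g(8) = 1.
Grundy values for heap B (subtraction set {5, 6}):
k:     0  1  2  3  4  5  6  7
g(k):  0  0  0  0  0  1  1  1
So g(7) = 1.
Build the Grundy sequence for heap C with g(k) = mex{g(k−s) : s ∈ {1, 2, 4, 6}, s ≤ k}:
k:     0  1  2  3  4  5  6  7  8  9 10 11 12
g(k):  0  1  2  0  1  2  3  4  0  1  2  0  1
So g(12) = 1.
By the Sprague-Grundy theorem, the Grundy value of a sum of independent games is the XOR of the component values.
Combined value = 1 XOR 1 XOR 1 = 1.

1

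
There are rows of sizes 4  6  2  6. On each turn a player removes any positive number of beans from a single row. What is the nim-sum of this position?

6

Compute the nim-sum pairwise:
4 ^ 6 = 2
2 ^ 2 = 0
0 ^ 6 = 6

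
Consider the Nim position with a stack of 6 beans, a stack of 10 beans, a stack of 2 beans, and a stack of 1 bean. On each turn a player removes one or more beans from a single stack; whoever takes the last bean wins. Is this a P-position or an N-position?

Write each in binary and XOR column by column:
  0110  (6)
  1010  (10)
  0010  (2)
  0001  (1)
  ----
  1111  (15)
The nim-sum is 15 ≠ 0, so this is an N-position: the player to move can win.

N-position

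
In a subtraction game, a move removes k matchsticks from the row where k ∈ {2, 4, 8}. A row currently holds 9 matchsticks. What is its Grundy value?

Build the Grundy sequence with g(k) = mex{g(k−s) : s ∈ {2, 4, 8}, s ≤ k}:
g(0) = mex{} = 0
g(1) = mex{} = 0
g(2) = mex{0} = 1
g(3) = mex{0} = 1
g(4) = mex{0,1} = 2
g(5) = mex{0,1} = 2
g(6) = mex{1,2} = 0
g(7) = mex{1,2} = 0
g(8) = mex{0,2} = 1
g(9) = mex{0,2} = 1
So g(9) = 1.

1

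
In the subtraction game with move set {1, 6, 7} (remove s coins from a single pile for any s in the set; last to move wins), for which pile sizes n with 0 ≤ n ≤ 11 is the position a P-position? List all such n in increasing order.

0, 2, 4

Compute g(0), g(1), … for moves {1, 6, 7}:
k:     0  1  2  3  4  5  6  7  8  9 10 11
g(k):  0  1  0  1  0  1  2  3  2  3  2  3
The P-positions (g = 0) in 0..11 are 0, 2, 4.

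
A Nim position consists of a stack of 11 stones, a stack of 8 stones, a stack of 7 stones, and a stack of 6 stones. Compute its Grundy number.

2

Nim-sum: 11 ^ 8 ^ 7 ^ 6 = 2.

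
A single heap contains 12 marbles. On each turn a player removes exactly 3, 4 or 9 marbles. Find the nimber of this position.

Build the Grundy sequence with g(k) = mex{g(k−s) : s ∈ {3, 4, 9}, s ≤ k}:
k:     0  1  2  3  4  5  6  7  8  9 10 11 12
g(k):  0  0  0  1  1  1  2  0  0  3  1  1  2
So g(12) = 2.

2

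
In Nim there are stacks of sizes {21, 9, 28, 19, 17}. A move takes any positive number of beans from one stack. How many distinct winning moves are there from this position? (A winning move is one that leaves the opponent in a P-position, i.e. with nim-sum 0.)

Nim-sum: 21 ^ 9 ^ 28 ^ 19 ^ 17 = 2.
The overall nim-sum is X = 2. A stack of size p has a winning move iff p XOR X < p (reduce it to p XOR X).
  21: 21 XOR 2 = 23 ≥ 21 — no move.
  9: 9 XOR 2 = 11 ≥ 9 — no move.
  28: 28 XOR 2 = 30 ≥ 28 — no move.
  19: 19 XOR 2 = 17 < 19 — winning move (to 17).
  17: 17 XOR 2 = 19 ≥ 17 — no move.
That gives 1 winning move.

1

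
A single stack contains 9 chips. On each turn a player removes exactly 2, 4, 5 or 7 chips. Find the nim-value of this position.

Compute g(0), g(1), … for moves {2, 4, 5, 7}:
k:     0  1  2  3  4  5  6  7  8  9
g(k):  0  0  1  1  2  2  3  3  4  0
So g(9) = 0.

0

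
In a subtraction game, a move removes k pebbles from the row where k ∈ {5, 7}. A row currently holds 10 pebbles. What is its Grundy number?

2

Build the Grundy sequence with g(k) = mex{g(k−s) : s ∈ {5, 7}, s ≤ k}:
k:     0  1  2  3  4  5  6  7  8  9 10
g(k):  0  0  0  0  0  1  1  1  1  1  2
So g(10) = 2.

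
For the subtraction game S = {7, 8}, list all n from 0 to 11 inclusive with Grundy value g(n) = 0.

0, 1, 2, 3, 4, 5, 6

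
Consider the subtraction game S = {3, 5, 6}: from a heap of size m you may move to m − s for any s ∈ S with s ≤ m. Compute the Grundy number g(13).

Grundy values for subtraction set {3, 5, 6}:
g(0) = mex{} = 0
g(1) = mex{} = 0
g(2) = mex{} = 0
g(3) = mex{0} = 1
g(4) = mex{0} = 1
g(5) = mex{0} = 1
g(6) = mex{0,1} = 2
g(7) = mex{0,1} = 2
g(8) = mex{0,1} = 2
g(9) = mex{1,2} = 0
g(10) = mex{1,2} = 0
g(11) = mex{1,2} = 0
g(12) = mex{0,2} = 1
g(13) = mex{0,2} = 1
So g(13) = 1.

1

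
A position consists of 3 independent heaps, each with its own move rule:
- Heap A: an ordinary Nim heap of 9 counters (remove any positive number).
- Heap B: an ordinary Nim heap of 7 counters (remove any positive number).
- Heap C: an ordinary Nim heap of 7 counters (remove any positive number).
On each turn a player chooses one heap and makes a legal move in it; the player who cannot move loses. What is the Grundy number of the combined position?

9

Heap A is a plain Nim heap of size 9, so its Grundy value is 9.
Heap B is a plain Nim heap of size 7, so its Grundy value is 7.
Heap C is a plain Nim heap of size 7, so its Grundy value is 7.
By the Sprague-Grundy theorem, the Grundy value of a sum of independent games is the XOR of the component values.
Combined value = 9 ⊕ 7 ⊕ 7 = 9.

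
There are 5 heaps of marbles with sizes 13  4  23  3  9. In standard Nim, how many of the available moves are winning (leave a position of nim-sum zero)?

Nim-sum: 13 XOR 4 XOR 23 XOR 3 XOR 9 = 20.
The overall nim-sum is X = 20. A heap of size p has a winning move iff p XOR X < p (reduce it to p XOR X).
  13: 13 XOR 20 = 25 ≥ 13 — no move.
  4: 4 XOR 20 = 16 ≥ 4 — no move.
  23: 23 XOR 20 = 3 < 23 — winning move (to 3).
  3: 3 XOR 20 = 23 ≥ 3 — no move.
  9: 9 XOR 20 = 29 ≥ 9 — no move.
That gives 1 winning move.

1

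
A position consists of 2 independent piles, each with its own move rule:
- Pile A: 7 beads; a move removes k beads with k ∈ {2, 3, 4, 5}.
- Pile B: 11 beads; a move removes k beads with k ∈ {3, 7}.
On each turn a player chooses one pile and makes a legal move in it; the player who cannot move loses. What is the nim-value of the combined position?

0

For pile A, compute g(0), g(1), … with moves {2, 3, 4, 5}:
k:     0  1  2  3  4  5  6  7
g(k):  0  0  1  1  2  2  3  0
So g(7) = 0.
Grundy values for pile B (subtraction set {3, 7}):
g(0) = mex{} = 0
g(1) = mex{} = 0
g(2) = mex{} = 0
g(3) = mex{0} = 1
g(4) = mex{0} = 1
g(5) = mex{0} = 1
g(6) = mex{1} = 0
g(7) = mex{0,1} = 2
g(8) = mex{0,1} = 2
g(9) = mex{0} = 1
g(10) = mex{1,2} = 0
g(11) = mex{1,2} = 0
So g(11) = 0.
By the Sprague-Grundy theorem, the Grundy value of a sum of independent games is the XOR of the component values.
Combined value = 0 XOR 0 = 0.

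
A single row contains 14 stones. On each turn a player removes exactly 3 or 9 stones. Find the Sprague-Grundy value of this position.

Compute g(0), g(1), … for moves {3, 9}:
g(0) = mex{} = 0
g(1) = mex{} = 0
g(2) = mex{} = 0
g(3) = mex{0} = 1
g(4) = mex{0} = 1
g(5) = mex{0} = 1
g(6) = mex{1} = 0
g(7) = mex{1} = 0
g(8) = mex{1} = 0
g(9) = mex{0} = 1
g(10) = mex{0} = 1
g(11) = mex{0} = 1
g(12) = mex{1} = 0
g(13) = mex{1} = 0
g(14) = mex{1} = 0
So g(14) = 0.

0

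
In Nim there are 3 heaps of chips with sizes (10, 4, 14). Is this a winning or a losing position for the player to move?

Write each in binary and XOR column by column:
  1010  (10)
  0100  (4)
  1110  (14)
  ----
  0000  (0)
The nim-sum is 0, so this is a P-position: the player to move is in a losing position under optimal play.

Losing position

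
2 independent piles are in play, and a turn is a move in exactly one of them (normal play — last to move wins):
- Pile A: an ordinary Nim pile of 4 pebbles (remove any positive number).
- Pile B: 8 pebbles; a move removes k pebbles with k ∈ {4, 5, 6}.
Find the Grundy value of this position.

Pile A is a plain Nim pile of size 4, so its Grundy value is 4.
Build the Grundy sequence for pile B with g(k) = mex{g(k−s) : s ∈ {4, 5, 6}, s ≤ k}:
k:     0  1  2  3  4  5  6  7  8
g(k):  0  0  0  0  1  1  1  1  2
So g(8) = 2.
The value of a disjunctive sum is the nim-sum of the parts.
Combined value = 4 XOR 2 = 6.

6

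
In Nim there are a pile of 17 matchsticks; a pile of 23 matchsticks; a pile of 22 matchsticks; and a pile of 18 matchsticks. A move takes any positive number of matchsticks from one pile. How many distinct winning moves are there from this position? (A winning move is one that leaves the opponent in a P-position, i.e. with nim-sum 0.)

Nim-sum: 17 XOR 23 XOR 22 XOR 18 = 2.
The overall nim-sum is X = 2. A pile of size p has a winning move iff p XOR X < p (reduce it to p XOR X).
  17: 17 XOR 2 = 19 ≥ 17 — no move.
  23: 23 XOR 2 = 21 < 23 — winning move (to 21).
  22: 22 XOR 2 = 20 < 22 — winning move (to 20).
  18: 18 XOR 2 = 16 < 18 — winning move (to 16).
That gives 3 winning moves.

3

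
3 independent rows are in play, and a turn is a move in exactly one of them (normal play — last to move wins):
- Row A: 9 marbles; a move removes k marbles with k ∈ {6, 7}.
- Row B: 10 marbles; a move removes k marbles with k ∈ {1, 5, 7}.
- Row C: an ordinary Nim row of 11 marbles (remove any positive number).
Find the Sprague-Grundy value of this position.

10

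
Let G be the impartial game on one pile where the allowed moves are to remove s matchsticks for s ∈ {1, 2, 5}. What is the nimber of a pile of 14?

2

Grundy values for subtraction set {1, 2, 5}:
k:     0  1  2  3  4  5  6  7  8  9 10 11 12 13 14
g(k):  0  1  2  0  1  2  0  1  2  0  1  2  0  1  2
So g(14) = 2.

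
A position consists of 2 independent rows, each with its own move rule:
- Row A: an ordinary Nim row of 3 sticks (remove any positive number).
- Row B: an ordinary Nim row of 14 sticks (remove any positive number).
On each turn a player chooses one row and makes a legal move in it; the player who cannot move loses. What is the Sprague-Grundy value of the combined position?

Row A is a plain Nim row of size 3, so its Grundy value is 3.
Row B is a plain Nim row of size 14, so its Grundy value is 14.
The value of a disjunctive sum is the nim-sum of the parts.
Combined value = 3 ⊕ 14 = 13.

13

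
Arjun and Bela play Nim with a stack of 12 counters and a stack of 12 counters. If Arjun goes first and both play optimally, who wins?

Compute the nim-sum pairwise:
12 XOR 12 = 0
The nim-sum is 0, so this is a P-position: the player to move is in a losing position under optimal play; Arjun is about to move from it and so loses — Bela wins.

Bela wins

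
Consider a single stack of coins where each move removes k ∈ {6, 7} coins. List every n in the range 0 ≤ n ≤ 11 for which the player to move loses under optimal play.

0, 1, 2, 3, 4, 5

Grundy values for subtraction set {6, 7}:
k:     0  1  2  3  4  5  6  7  8  9 10 11
g(k):  0  0  0  0  0  0  1  1  1  1  1  1
The P-positions (g = 0) in 0..11 are 0, 1, 2, 3, 4, 5.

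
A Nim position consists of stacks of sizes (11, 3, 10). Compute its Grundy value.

2

Compute the nim-sum pairwise:
11 XOR 3 = 8
8 XOR 10 = 2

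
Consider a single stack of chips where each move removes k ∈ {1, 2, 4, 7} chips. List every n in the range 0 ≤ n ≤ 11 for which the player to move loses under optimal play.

0, 3, 6, 9

Grundy values for subtraction set {1, 2, 4, 7}:
k:     0  1  2  3  4  5  6  7  8  9 10 11
g(k):  0  1  2  0  1  2  0  1  2  0  1  2
The P-positions (g = 0) in 0..11 are 0, 3, 6, 9.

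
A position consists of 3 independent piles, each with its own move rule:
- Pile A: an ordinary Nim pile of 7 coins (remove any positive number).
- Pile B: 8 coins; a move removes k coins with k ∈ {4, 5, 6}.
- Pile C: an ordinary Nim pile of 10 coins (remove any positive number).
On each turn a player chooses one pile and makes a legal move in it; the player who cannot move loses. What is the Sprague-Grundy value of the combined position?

15

Pile A is a plain Nim pile of size 7, so its Grundy value is 7.
For pile B, compute g(0), g(1), … with moves {4, 5, 6}:
k:     0  1  2  3  4  5  6  7  8
g(k):  0  0  0  0  1  1  1  1  2
So g(8) = 2.
Pile C is a plain Nim pile of size 10, so its Grundy value is 10.
By the Sprague-Grundy theorem, the Grundy value of a sum of independent games is the XOR of the component values.
Combined value = 7 ⊕ 2 ⊕ 10 = 15.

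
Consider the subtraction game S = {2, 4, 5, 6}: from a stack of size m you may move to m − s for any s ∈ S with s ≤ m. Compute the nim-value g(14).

Build the Grundy sequence with g(k) = mex{g(k−s) : s ∈ {2, 4, 5, 6}, s ≤ k}:
k:     0  1  2  3  4  5  6  7  8  9 10 11 12 13 14
g(k):  0  0  1  1  2  2  3  3  0  0  1  1  2  2  3
So g(14) = 3.

3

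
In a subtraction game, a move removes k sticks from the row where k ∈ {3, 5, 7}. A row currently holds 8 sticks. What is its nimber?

Grundy values for subtraction set {3, 5, 7}:
k:     0  1  2  3  4  5  6  7  8
g(k):  0  0  0  1  1  1  2  2  2
So g(8) = 2.

2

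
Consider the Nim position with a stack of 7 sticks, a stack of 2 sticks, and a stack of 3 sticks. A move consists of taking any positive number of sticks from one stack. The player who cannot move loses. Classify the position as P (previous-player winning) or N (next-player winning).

Nim-sum: 7 XOR 2 XOR 3 = 6.
The nim-sum is 6 ≠ 0, so this is an N-position: the player to move can win.

N-position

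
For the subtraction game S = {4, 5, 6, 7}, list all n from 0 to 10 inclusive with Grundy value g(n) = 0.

0, 1, 2, 3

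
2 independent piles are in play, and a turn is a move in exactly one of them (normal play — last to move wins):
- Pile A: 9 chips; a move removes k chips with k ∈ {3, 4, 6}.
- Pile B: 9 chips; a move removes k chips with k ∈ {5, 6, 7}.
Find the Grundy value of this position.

Grundy values for pile A (subtraction set {3, 4, 6}):
g(0) = mex{} = 0
g(1) = mex{} = 0
g(2) = mex{} = 0
g(3) = mex{0} = 1
g(4) = mex{0} = 1
g(5) = mex{0} = 1
g(6) = mex{0,1} = 2
g(7) = mex{0,1} = 2
g(8) = mex{0,1} = 2
g(9) = mex{1,2} = 0
So g(9) = 0.
For pile B, compute g(0), g(1), … with moves {5, 6, 7}:
k:     0  1  2  3  4  5  6  7  8  9
g(k):  0  0  0  0  0  1  1  1  1  1
So g(9) = 1.
The value of a disjunctive sum is the nim-sum of the parts.
Combined value = 0 XOR 1 = 1.

1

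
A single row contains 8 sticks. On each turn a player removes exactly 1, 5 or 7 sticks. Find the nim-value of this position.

0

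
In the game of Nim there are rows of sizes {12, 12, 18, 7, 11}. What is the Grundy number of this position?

Nim-sum: 12 ⊕ 12 ⊕ 18 ⊕ 7 ⊕ 11 = 30.

30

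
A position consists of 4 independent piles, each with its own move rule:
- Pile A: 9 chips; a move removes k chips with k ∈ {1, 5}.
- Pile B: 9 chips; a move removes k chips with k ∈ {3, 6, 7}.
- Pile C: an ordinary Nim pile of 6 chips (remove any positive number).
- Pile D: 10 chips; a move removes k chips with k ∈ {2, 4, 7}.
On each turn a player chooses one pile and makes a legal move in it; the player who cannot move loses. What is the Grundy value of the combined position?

For pile A, compute g(0), g(1), … with moves {1, 5}:
g(0) = mex{} = 0
g(1) = mex{0} = 1
g(2) = mex{1} = 0
g(3) = mex{0} = 1
g(4) = mex{1} = 0
g(5) = mex{0} = 1
g(6) = mex{1} = 0
g(7) = mex{0} = 1
g(8) = mex{1} = 0
g(9) = mex{0} = 1
So g(9) = 1.
Grundy values for pile B (subtraction set {3, 6, 7}):
g(0) = mex{} = 0
g(1) = mex{} = 0
g(2) = mex{} = 0
g(3) = mex{0} = 1
g(4) = mex{0} = 1
g(5) = mex{0} = 1
g(6) = mex{0,1} = 2
g(7) = mex{0,1} = 2
g(8) = mex{0,1} = 2
g(9) = mex{0,1,2} = 3
So g(9) = 3.
Pile C is a plain Nim pile of size 6, so its Grundy value is 6.
Grundy values for pile D (subtraction set {2, 4, 7}):
g(0) = mex{} = 0
g(1) = mex{} = 0
g(2) = mex{0} = 1
g(3) = mex{0} = 1
g(4) = mex{0,1} = 2
g(5) = mex{0,1} = 2
g(6) = mex{1,2} = 0
g(7) = mex{0,1,2} = 3
g(8) = mex{0,2} = 1
g(9) = mex{1,2,3} = 0
g(10) = mex{0,1} = 2
So g(10) = 2.
The value of a disjunctive sum is the nim-sum of the parts.
Combined value = 1 ⊕ 3 ⊕ 6 ⊕ 2 = 6.

6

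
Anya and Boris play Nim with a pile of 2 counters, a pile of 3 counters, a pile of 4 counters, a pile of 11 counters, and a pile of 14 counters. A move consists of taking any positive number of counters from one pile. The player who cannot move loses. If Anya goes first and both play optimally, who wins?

Boris wins

Compute the nim-sum pairwise:
2 ^ 3 = 1
1 ^ 4 = 5
5 ^ 11 = 14
14 ^ 14 = 0
The nim-sum is 0, so this is a P-position: the player to move is in a losing position under optimal play; Anya is about to move from it and so loses — Boris wins.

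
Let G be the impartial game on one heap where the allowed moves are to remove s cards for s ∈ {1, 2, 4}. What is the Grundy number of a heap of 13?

1

Build the Grundy sequence with g(k) = mex{g(k−s) : s ∈ {1, 2, 4}, s ≤ k}:
k:     0  1  2  3  4  5  6  7  8  9 10 11 12 13
g(k):  0  1  2  0  1  2  0  1  2  0  1  2  0  1
So g(13) = 1.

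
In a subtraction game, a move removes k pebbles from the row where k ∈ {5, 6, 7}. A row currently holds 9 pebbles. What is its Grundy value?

1

Compute g(0), g(1), … for moves {5, 6, 7}:
k:     0  1  2  3  4  5  6  7  8  9
g(k):  0  0  0  0  0  1  1  1  1  1
So g(9) = 1.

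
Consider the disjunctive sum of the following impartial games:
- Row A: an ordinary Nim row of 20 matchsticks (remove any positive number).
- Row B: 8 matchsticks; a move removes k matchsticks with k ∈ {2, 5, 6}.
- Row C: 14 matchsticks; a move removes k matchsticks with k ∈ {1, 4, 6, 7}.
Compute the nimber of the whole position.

21

Row A is a plain Nim row of size 20, so its Grundy value is 20.
Build the Grundy sequence for row B with g(k) = mex{g(k−s) : s ∈ {2, 5, 6}, s ≤ k}:
g(0) = mex{} = 0
g(1) = mex{} = 0
g(2) = mex{0} = 1
g(3) = mex{0} = 1
g(4) = mex{1} = 0
g(5) = mex{0,1} = 2
g(6) = mex{0} = 1
g(7) = mex{0,1,2} = 3
g(8) = mex{1} = 0
So g(8) = 0.
Build the Grundy sequence for row C with g(k) = mex{g(k−s) : s ∈ {1, 4, 6, 7}, s ≤ k}:
g(0) = mex{} = 0
g(1) = mex{0} = 1
g(2) = mex{1} = 0
g(3) = mex{0} = 1
g(4) = mex{0,1} = 2
g(5) = mex{1,2} = 0
g(6) = mex{0} = 1
g(7) = mex{0,1} = 2
g(8) = mex{0,1,2} = 3
g(9) = mex{0,1,3} = 2
g(10) = mex{1,2} = 0
g(11) = mex{0,2} = 1
g(12) = mex{0,1,3} = 2
g(13) = mex{1,2} = 0
g(14) = mex{0,2,3} = 1
So g(14) = 1.
By the Sprague-Grundy theorem, the Grundy value of a sum of independent games is the XOR of the component values.
Combined value = 20 XOR 0 XOR 1 = 21.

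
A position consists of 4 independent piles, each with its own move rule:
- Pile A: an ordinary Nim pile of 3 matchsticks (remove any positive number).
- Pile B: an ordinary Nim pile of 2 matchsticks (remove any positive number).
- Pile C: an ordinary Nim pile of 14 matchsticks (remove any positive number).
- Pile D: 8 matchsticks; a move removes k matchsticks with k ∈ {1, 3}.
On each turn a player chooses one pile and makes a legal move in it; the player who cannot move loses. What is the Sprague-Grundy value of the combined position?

15

Pile A is a plain Nim pile of size 3, so its Grundy value is 3.
Pile B is a plain Nim pile of size 2, so its Grundy value is 2.
Pile C is a plain Nim pile of size 14, so its Grundy value is 14.
Grundy values for pile D (subtraction set {1, 3}):
k:     0  1  2  3  4  5  6  7  8
g(k):  0  1  0  1  0  1  0  1  0
So g(8) = 0.
The value of a disjunctive sum is the nim-sum of the parts.
Combined value = 3 ⊕ 2 ⊕ 14 ⊕ 0 = 15.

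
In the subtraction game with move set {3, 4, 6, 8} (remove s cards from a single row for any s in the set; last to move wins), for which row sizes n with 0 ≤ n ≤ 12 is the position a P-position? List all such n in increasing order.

0, 1, 2, 11, 12

Build the Grundy sequence with g(k) = mex{g(k−s) : s ∈ {3, 4, 6, 8}, s ≤ k}:
k:     0  1  2  3  4  5  6  7  8  9 10 11 12
g(k):  0  0  0  1  1  1  2  2  2  3  3  0  0
The P-positions (g = 0) in 0..12 are 0, 1, 2, 11, 12.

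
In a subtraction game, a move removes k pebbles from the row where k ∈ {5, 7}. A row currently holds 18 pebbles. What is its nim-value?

1

Compute g(0), g(1), … for moves {5, 7}:
k:     0  1  2  3  4  5  6  7  8  9 10 11 12 13 14 15 16 17 18
g(k):  0  0  0  0  0  1  1  1  1  1  2  2  0  0  0  0  0  1  1
So g(18) = 1.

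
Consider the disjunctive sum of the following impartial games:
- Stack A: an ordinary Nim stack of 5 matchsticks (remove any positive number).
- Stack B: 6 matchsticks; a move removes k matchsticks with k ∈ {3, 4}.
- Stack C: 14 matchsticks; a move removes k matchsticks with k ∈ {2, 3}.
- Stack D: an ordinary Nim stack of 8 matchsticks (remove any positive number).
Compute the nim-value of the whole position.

Stack A is a plain Nim stack of size 5, so its Grundy value is 5.
Grundy values for stack B (subtraction set {3, 4}):
k:     0  1  2  3  4  5  6
g(k):  0  0  0  1  1  1  2
So g(6) = 2.
Grundy values for stack C (subtraction set {2, 3}):
g(0) = mex{} = 0
g(1) = mex{} = 0
g(2) = mex{0} = 1
g(3) = mex{0} = 1
g(4) = mex{0,1} = 2
g(5) = mex{1} = 0
g(6) = mex{1,2} = 0
g(7) = mex{0,2} = 1
g(8) = mex{0} = 1
g(9) = mex{0,1} = 2
g(10) = mex{1} = 0
g(11) = mex{1,2} = 0
g(12) = mex{0,2} = 1
g(13) = mex{0} = 1
g(14) = mex{0,1} = 2
So g(14) = 2.
Stack D is a plain Nim stack of size 8, so its Grundy value is 8.
By the Sprague-Grundy theorem, the Grundy value of a sum of independent games is the XOR of the component values.
Combined value = 5 XOR 2 XOR 2 XOR 8 = 13.

13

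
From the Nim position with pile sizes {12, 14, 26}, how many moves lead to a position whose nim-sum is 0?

In binary:
  01100  (12)
  01110  (14)
  11010  (26)
  -----
  11000  (24)
The overall nim-sum is X = 24. A pile of size p has a winning move iff p XOR X < p (reduce it to p XOR X).
  12: 12 XOR 24 = 20 ≥ 12 — no move.
  14: 14 XOR 24 = 22 ≥ 14 — no move.
  26: 26 XOR 24 = 2 < 26 — winning move (to 2).
That gives 1 winning move.

1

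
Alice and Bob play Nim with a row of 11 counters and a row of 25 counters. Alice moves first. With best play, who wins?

Alice wins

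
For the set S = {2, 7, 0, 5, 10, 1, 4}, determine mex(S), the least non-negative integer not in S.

3

The values 0, 1, 2 are all present; 3 is the first non-negative integer missing from the set.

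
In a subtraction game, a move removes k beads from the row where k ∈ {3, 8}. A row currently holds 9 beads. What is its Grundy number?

1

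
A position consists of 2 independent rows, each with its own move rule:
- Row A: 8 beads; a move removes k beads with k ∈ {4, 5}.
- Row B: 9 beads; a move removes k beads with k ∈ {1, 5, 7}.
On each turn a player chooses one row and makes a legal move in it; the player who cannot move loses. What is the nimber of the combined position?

3

Grundy values for row A (subtraction set {4, 5}):
g(0) = mex{} = 0
g(1) = mex{} = 0
g(2) = mex{} = 0
g(3) = mex{} = 0
g(4) = mex{0} = 1
g(5) = mex{0} = 1
g(6) = mex{0} = 1
g(7) = mex{0} = 1
g(8) = mex{0,1} = 2
So g(8) = 2.
Grundy values for row B (subtraction set {1, 5, 7}):
g(0) = mex{} = 0
g(1) = mex{0} = 1
g(2) = mex{1} = 0
g(3) = mex{0} = 1
g(4) = mex{1} = 0
g(5) = mex{0} = 1
g(6) = mex{1} = 0
g(7) = mex{0} = 1
g(8) = mex{1} = 0
g(9) = mex{0} = 1
So g(9) = 1.
The value of a disjunctive sum is the nim-sum of the parts.
Combined value = 2 XOR 1 = 3.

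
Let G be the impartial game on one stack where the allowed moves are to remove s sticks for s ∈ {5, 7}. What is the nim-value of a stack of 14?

0

Grundy values for subtraction set {5, 7}:
g(0) = mex{} = 0
g(1) = mex{} = 0
g(2) = mex{} = 0
g(3) = mex{} = 0
g(4) = mex{} = 0
g(5) = mex{0} = 1
g(6) = mex{0} = 1
g(7) = mex{0} = 1
g(8) = mex{0} = 1
g(9) = mex{0} = 1
g(10) = mex{0,1} = 2
g(11) = mex{0,1} = 2
g(12) = mex{1} = 0
g(13) = mex{1} = 0
g(14) = mex{1} = 0
So g(14) = 0.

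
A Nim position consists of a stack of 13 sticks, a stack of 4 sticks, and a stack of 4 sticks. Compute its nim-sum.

Compute the nim-sum pairwise:
13 XOR 4 = 9
9 XOR 4 = 13

13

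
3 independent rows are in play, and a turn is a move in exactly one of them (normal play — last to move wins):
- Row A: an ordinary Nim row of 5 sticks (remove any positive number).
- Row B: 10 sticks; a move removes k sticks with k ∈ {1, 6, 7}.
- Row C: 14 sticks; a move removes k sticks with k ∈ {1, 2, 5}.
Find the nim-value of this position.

5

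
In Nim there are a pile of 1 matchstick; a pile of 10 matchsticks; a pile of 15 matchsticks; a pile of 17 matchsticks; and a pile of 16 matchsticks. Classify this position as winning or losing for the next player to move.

Nim-sum: 1 XOR 10 XOR 15 XOR 17 XOR 16 = 5.
The nim-sum is 5 ≠ 0, so this is an N-position: the player to move can win.

Winning position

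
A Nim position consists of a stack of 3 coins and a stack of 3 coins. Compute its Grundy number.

0

In binary:
  11  (3)
  11  (3)
  --
  00  (0)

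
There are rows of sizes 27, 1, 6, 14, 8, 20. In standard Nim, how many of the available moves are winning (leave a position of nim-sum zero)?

3

Write each in binary and XOR column by column:
  11011  (27)
  00001  (1)
  00110  (6)
  01110  (14)
  01000  (8)
  10100  (20)
  -----
  01110  (14)
The overall nim-sum is X = 14. A row of size p has a winning move iff p XOR X < p (reduce it to p XOR X).
  27: 27 XOR 14 = 21 < 27 — winning move (to 21).
  1: 1 XOR 14 = 15 ≥ 1 — no move.
  6: 6 XOR 14 = 8 ≥ 6 — no move.
  14: 14 XOR 14 = 0 < 14 — winning move (to 0).
  8: 8 XOR 14 = 6 < 8 — winning move (to 6).
  20: 20 XOR 14 = 26 ≥ 20 — no move.
That gives 3 winning moves.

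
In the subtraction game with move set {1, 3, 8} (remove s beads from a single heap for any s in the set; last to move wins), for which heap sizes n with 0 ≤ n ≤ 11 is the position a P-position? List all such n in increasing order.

0, 2, 4, 6, 11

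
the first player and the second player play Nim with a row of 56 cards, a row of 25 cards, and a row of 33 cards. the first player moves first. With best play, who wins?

the second player wins

Compute the nim-sum pairwise:
56 XOR 25 = 33
33 XOR 33 = 0
The nim-sum is 0, so this is a P-position: the player to move is in a losing position under optimal play; the first player is about to move from it and so loses — the second player wins.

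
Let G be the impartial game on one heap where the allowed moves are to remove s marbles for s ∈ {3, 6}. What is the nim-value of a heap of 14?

Grundy values for subtraction set {3, 6}:
k:     0  1  2  3  4  5  6  7  8  9 10 11 12 13 14
g(k):  0  0  0  1  1  1  2  2  2  0  0  0  1  1  1
So g(14) = 1.

1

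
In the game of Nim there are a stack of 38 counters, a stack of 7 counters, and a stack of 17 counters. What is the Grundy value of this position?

48

Compute the nim-sum pairwise:
38 ⊕ 7 = 33
33 ⊕ 17 = 48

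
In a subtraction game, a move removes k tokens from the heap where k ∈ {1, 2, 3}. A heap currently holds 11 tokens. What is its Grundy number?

Build the Grundy sequence with g(k) = mex{g(k−s) : s ∈ {1, 2, 3}, s ≤ k}:
k:     0  1  2  3  4  5  6  7  8  9 10 11
g(k):  0  1  2  3  0  1  2  3  0  1  2  3
So g(11) = 3.

3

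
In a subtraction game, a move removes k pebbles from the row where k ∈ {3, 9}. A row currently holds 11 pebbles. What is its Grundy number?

Compute g(0), g(1), … for moves {3, 9}:
k:     0  1  2  3  4  5  6  7  8  9 10 11
g(k):  0  0  0  1  1  1  0  0  0  1  1  1
So g(11) = 1.

1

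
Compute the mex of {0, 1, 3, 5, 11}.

The values 0, 1 are all present; 2 is the first non-negative integer missing from the set.

2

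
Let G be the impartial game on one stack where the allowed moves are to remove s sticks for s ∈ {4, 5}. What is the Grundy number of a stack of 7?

Build the Grundy sequence with g(k) = mex{g(k−s) : s ∈ {4, 5}, s ≤ k}:
g(0) = mex{} = 0
g(1) = mex{} = 0
g(2) = mex{} = 0
g(3) = mex{} = 0
g(4) = mex{0} = 1
g(5) = mex{0} = 1
g(6) = mex{0} = 1
g(7) = mex{0} = 1
So g(7) = 1.

1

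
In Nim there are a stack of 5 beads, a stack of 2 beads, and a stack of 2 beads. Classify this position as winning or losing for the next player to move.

Winning position

Compute the nim-sum pairwise:
5 ⊕ 2 = 7
7 ⊕ 2 = 5
The nim-sum is 5 ≠ 0, so this is an N-position: the player to move can win.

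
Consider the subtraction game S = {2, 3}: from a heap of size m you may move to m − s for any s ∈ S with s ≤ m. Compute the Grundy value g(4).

Grundy values for subtraction set {2, 3}:
k:     0  1  2  3  4
g(k):  0  0  1  1  2
So g(4) = 2.

2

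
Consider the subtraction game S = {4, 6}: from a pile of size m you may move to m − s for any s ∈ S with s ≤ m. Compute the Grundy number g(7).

1

Compute g(0), g(1), … for moves {4, 6}:
g(0) = mex{} = 0
g(1) = mex{} = 0
g(2) = mex{} = 0
g(3) = mex{} = 0
g(4) = mex{0} = 1
g(5) = mex{0} = 1
g(6) = mex{0} = 1
g(7) = mex{0} = 1
So g(7) = 1.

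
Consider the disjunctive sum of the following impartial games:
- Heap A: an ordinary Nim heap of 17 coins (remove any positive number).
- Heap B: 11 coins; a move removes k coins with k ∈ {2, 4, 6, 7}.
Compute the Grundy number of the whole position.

16

Heap A is a plain Nim heap of size 17, so its Grundy value is 17.
Grundy values for heap B (subtraction set {2, 4, 6, 7}):
g(0) = mex{} = 0
g(1) = mex{} = 0
g(2) = mex{0} = 1
g(3) = mex{0} = 1
g(4) = mex{0,1} = 2
g(5) = mex{0,1} = 2
g(6) = mex{0,1,2} = 3
g(7) = mex{0,1,2} = 3
g(8) = mex{0,1,2,3} = 4
g(9) = mex{1,2,3} = 0
g(10) = mex{1,2,3,4} = 0
g(11) = mex{0,2,3} = 1
So g(11) = 1.
The value of a disjunctive sum is the nim-sum of the parts.
Combined value = 17 ⊕ 1 = 16.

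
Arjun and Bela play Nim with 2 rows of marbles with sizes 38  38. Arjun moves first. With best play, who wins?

Bela wins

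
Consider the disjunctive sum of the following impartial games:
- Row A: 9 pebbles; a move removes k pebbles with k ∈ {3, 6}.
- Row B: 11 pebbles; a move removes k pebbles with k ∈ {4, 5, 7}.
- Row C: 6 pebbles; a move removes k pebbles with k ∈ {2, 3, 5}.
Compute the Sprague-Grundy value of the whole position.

For row A, compute g(0), g(1), … with moves {3, 6}:
g(0) = mex{} = 0
g(1) = mex{} = 0
g(2) = mex{} = 0
g(3) = mex{0} = 1
g(4) = mex{0} = 1
g(5) = mex{0} = 1
g(6) = mex{0,1} = 2
g(7) = mex{0,1} = 2
g(8) = mex{0,1} = 2
g(9) = mex{1,2} = 0
So g(9) = 0.
For row B, compute g(0), g(1), … with moves {4, 5, 7}:
k:     0  1  2  3  4  5  6  7  8  9 10 11
g(k):  0  0  0  0  1  1  1  1  2  2  2  0
So g(11) = 0.
Grundy values for row C (subtraction set {2, 3, 5}):
k:     0  1  2  3  4  5  6
g(k):  0  0  1  1  2  2  3
So g(6) = 3.
By the Sprague-Grundy theorem, the Grundy value of a sum of independent games is the XOR of the component values.
Combined value = 0 ⊕ 0 ⊕ 3 = 3.

3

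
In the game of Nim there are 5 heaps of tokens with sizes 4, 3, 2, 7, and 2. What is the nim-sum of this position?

0

Compute the nim-sum pairwise:
4 XOR 3 = 7
7 XOR 2 = 5
5 XOR 7 = 2
2 XOR 2 = 0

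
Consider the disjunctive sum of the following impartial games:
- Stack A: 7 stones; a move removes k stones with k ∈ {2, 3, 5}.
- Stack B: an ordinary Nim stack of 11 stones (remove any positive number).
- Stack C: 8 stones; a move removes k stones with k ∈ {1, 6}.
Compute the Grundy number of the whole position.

10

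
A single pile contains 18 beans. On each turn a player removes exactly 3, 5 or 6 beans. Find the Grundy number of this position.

0

Grundy values for subtraction set {3, 5, 6}:
k:     0  1  2  3  4  5  6  7  8  9 10 11 12 13 14 15 16 17 18
g(k):  0  0  0  1  1  1  2  2  2  0  0  0  1  1  1  2  2  2  0
So g(18) = 0.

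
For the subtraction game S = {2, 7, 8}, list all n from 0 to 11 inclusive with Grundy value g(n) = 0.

0, 1, 4, 5, 10

Build the Grundy sequence with g(k) = mex{g(k−s) : s ∈ {2, 7, 8}, s ≤ k}:
k:     0  1  2  3  4  5  6  7  8  9 10 11
g(k):  0  0  1  1  0  0  1  1  2  2  0  3
The P-positions (g = 0) in 0..11 are 0, 1, 4, 5, 10.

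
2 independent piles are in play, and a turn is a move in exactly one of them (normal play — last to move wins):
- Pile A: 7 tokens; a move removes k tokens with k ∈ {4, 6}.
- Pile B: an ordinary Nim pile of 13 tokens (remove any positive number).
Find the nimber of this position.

Build the Grundy sequence for pile A with g(k) = mex{g(k−s) : s ∈ {4, 6}, s ≤ k}:
k:     0  1  2  3  4  5  6  7
g(k):  0  0  0  0  1  1  1  1
So g(7) = 1.
Pile B is a plain Nim pile of size 13, so its Grundy value is 13.
The value of a disjunctive sum is the nim-sum of the parts.
Combined value = 1 ⊕ 13 = 12.

12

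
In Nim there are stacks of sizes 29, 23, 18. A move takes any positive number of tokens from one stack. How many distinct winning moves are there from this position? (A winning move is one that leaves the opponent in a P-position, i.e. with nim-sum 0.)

Compute the nim-sum pairwise:
29 ^ 23 = 10
10 ^ 18 = 24
The overall nim-sum is X = 24. A stack of size p has a winning move iff p XOR X < p (reduce it to p XOR X).
  29: 29 XOR 24 = 5 < 29 — winning move (to 5).
  23: 23 XOR 24 = 15 < 23 — winning move (to 15).
  18: 18 XOR 24 = 10 < 18 — winning move (to 10).
That gives 3 winning moves.

3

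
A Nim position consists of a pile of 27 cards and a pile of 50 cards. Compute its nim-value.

41

Compute the nim-sum pairwise:
27 ⊕ 50 = 41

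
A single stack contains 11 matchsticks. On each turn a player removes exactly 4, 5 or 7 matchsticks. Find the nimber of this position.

0

Build the Grundy sequence with g(k) = mex{g(k−s) : s ∈ {4, 5, 7}, s ≤ k}:
g(0) = mex{} = 0
g(1) = mex{} = 0
g(2) = mex{} = 0
g(3) = mex{} = 0
g(4) = mex{0} = 1
g(5) = mex{0} = 1
g(6) = mex{0} = 1
g(7) = mex{0} = 1
g(8) = mex{0,1} = 2
g(9) = mex{0,1} = 2
g(10) = mex{0,1} = 2
g(11) = mex{1} = 0
So g(11) = 0.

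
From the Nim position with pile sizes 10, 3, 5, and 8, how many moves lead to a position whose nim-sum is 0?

In binary:
  1010  (10)
  0011  (3)
  0101  (5)
  1000  (8)
  ----
  0100  (4)
The overall nim-sum is X = 4. A pile of size p has a winning move iff p XOR X < p (reduce it to p XOR X).
  10: 10 XOR 4 = 14 ≥ 10 — no move.
  3: 3 XOR 4 = 7 ≥ 3 — no move.
  5: 5 XOR 4 = 1 < 5 — winning move (to 1).
  8: 8 XOR 4 = 12 ≥ 8 — no move.
That gives 1 winning move.

1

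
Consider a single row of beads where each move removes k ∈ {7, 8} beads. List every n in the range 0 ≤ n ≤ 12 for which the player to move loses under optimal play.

Grundy values for subtraction set {7, 8}:
k:     0  1  2  3  4  5  6  7  8  9 10 11 12
g(k):  0  0  0  0  0  0  0  1  1  1  1  1  1
The P-positions (g = 0) in 0..12 are 0, 1, 2, 3, 4, 5, 6.

0, 1, 2, 3, 4, 5, 6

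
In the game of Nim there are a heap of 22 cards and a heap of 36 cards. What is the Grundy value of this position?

In binary:
  010110  (22)
  100100  (36)
  ------
  110010  (50)

50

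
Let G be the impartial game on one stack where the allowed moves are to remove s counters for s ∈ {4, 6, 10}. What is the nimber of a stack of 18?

Build the Grundy sequence with g(k) = mex{g(k−s) : s ∈ {4, 6, 10}, s ≤ k}:
k:     0  1  2  3  4  5  6  7  8  9 10 11 12 13 14 15 16 17 18
g(k):  0  0  0  0  1  1  1  1  2  2  2  2  3  3  0  0  0  0  1
So g(18) = 1.

1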